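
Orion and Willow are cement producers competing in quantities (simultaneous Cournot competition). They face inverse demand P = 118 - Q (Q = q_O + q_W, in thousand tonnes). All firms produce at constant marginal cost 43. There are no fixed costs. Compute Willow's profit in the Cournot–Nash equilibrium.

625

Each firm earns π_i = (118 - Q)q_i - 43q_i.
First-order condition (treating rivals' output as given): 75 - 2q_i - q_j = 0.
By symmetry each firm produces the same amount; substituting q_j = q_i yields q_i = 75/3 = 25.
Price P = 118 - 50 = 68.
Willow's profit: (68 - 43)·25 = 625.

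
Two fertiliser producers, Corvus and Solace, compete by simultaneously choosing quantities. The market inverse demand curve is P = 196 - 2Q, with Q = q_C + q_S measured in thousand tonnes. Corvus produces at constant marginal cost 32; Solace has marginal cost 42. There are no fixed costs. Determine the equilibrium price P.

90

Corvus's profit: π_C = (196 - 2Q)q_C - (32q_C). Setting ∂π_C/∂q_C = 0: 164 - 4q_C - 2(q_S) = 0.
Solace's first-order condition: 154 - 4q_S - 2(q_C) = 0.
Best responses: q_C = (164 - 2q_S)/4, q_S = (154 - 2q_C)/4.
Solving the pair: q_C = 29, q_S = 24.
Total output Q = 53, so price P = 196 - 2·53 = 90.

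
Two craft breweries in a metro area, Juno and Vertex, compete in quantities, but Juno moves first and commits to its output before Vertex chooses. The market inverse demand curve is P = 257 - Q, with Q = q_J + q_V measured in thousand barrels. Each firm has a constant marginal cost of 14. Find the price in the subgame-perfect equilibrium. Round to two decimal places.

The follower Vertex best-responds to any q_J: π_V = (257 - Q)q_V - 14q_V.
Setting the follower's marginal profit to zero, 243 - q_J - 2q_V = 0, i.e. q_V = (243 - q_J)/2.
The leader anticipates this reaction. Substituting into P = 257 - Q gives P = 271/2 - (1/2)q_J, so π_J = (271/2 - (1/2)q_J)q_J - 14q_J.
Maximising: ∂π_J/∂q_J = 243/2 - q_J = 0, giving q_J = 243/2.
Then q_V = (243 - 243/2)/2 = 243/4.
Total output Q = 729/4, so price P = 257 - 729/4 = 299/4.

74.75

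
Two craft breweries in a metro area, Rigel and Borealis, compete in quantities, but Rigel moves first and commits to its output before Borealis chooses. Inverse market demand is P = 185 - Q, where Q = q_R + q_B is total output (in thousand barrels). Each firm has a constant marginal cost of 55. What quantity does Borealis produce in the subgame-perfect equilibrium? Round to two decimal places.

32.50

Solve by backward induction. Given q_R, the follower Borealis maximises π_B = (185 - q_R - q_B)q_B - 55q_B.
∂π_B/∂q_B = 130 - q_R - 2q_B = 0 gives the reaction function q_B = (130 - q_R)/2.
Rigel substitutes q_B(q_R) into its own profit: π_R = q_R(185 - q_R - (130 - q_R)/2) - 55q_R = (120 - (1/2)q_R)q_R - 55q_R.
Leader FOC: 65 - q_R = 0, so q_R = 65.
Then q_B = (130 - 65)/2 = 65/2.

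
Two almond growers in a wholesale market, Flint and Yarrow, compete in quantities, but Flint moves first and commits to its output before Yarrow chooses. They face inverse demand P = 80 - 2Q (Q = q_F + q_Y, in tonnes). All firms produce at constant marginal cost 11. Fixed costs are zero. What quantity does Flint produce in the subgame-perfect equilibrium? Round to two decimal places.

17.25

The follower Yarrow best-responds to any q_F: π_Y = (80 - 2Q)q_Y - 11q_Y.
∂π_Y/∂q_Y = 69 - 2q_F - 4q_Y = 0 gives the reaction function q_Y = (69 - 2q_F)/4.
The leader anticipates this reaction. Substituting into P = 80 - 2Q gives P = 91/2 - q_F, so π_F = (91/2 - q_F)q_F - 11q_F.
Leader FOC: 69/2 - 2q_F = 0, so q_F = 69/4.
Then q_Y = (69 - 2·(69/4))/4 = 69/8.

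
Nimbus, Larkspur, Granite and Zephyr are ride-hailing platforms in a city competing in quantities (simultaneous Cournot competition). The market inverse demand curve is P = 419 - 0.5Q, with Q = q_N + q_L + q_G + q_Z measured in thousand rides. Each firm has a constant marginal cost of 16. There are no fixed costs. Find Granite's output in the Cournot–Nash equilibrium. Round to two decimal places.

A representative firm's profit is π_i = q_i(419 - 0.5Q) - 16q_i.
First-order condition (treating rivals' output as given): 403 - q_i - (1/2)·Σ_{j≠i} q_j = 0.
By symmetry each firm produces the same amount; substituting Σ_{j≠i} q_j = 3q_i yields q_i = 403/(5/2) = 806/5.

161.20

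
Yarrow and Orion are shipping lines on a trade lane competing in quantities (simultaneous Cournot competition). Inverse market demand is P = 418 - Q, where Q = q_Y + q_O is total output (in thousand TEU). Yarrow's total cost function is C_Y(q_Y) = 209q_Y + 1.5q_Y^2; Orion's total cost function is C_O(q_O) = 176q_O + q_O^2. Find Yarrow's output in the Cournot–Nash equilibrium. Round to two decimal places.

31.26

Yarrow's profit: π_Y = (418 - Q)q_Y - (209q_Y + (3/2)q_Y²). Setting ∂π_Y/∂q_Y = 0: 209 - 5q_Y - (q_O) = 0.
Orion's first-order condition: 242 - 4q_O - (q_Y) = 0.
Best responses: q_Y = (209 - q_O)/5, q_O = (242 - q_Y)/4.
Solving the pair: q_Y = 594/19, q_O = 1001/19.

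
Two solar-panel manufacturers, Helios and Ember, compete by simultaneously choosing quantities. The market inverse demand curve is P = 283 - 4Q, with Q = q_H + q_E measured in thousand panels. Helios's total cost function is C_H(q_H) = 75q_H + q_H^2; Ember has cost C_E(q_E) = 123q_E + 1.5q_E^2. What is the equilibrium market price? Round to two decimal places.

Helios's profit: π_H = (283 - 4Q)q_H - (75q_H + q_H²). Setting ∂π_H/∂q_H = 0: 208 - 10q_H - 4(q_E) = 0.
Ember's first-order condition: 160 - 11q_E - 4(q_H) = 0.
Rearranging gives the reaction functions q_H = (208 - 4q_E)/10 and q_E = (160 - 4q_H)/11.
Solving the pair: q_H = 824/47, q_E = 384/47.
Total output Q = 1208/47, so price P = 283 - 4·(1208/47) = 180.1915.

180.19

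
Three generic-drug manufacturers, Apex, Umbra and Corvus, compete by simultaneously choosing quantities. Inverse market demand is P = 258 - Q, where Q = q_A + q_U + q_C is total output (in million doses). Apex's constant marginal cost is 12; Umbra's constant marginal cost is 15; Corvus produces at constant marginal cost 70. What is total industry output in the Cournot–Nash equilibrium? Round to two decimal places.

169.25

Apex's profit: π_A = (258 - Q)q_A - (12q_A). Setting ∂π_A/∂q_A = 0: 246 - 2q_A - (q_U + q_C) = 0.
Umbra's first-order condition: 243 - 2q_U - (q_A + q_C) = 0.
Corvus's profit: π_C = (258 - Q)q_C - (70q_C). Setting ∂π_C/∂q_C = 0: 188 - 2q_C - (q_A + q_U) = 0.
Summing all 3 equations gives 677 − 4Q = 0, hence Q = 677/4.
Back-substituting: q_A = (246 − 677/4) = 307/4, q_U = (243 − 677/4) = 295/4, q_C = (188 − 677/4) = 75/4.
Total output Q = 307/4 + 295/4 + 75/4 = 677/4.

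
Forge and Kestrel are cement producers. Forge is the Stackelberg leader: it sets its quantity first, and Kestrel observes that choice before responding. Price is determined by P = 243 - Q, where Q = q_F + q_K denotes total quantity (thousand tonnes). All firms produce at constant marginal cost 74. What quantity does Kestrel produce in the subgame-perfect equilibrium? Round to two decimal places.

Solve by backward induction. Given q_F, the follower Kestrel maximises π_K = (243 - q_F - q_K)q_K - 74q_K.
∂π_K/∂q_K = 169 - q_F - 2q_K = 0 gives the reaction function q_K = (169 - q_F)/2.
Forge substitutes q_K(q_F) into its own profit: π_F = q_F(243 - q_F - (169 - q_F)/2) - 74q_F = (317/2 - (1/2)q_F)q_F - 74q_F.
Leader FOC: 169/2 - q_F = 0, so q_F = 169/2.
Then q_K = (169 - 169/2)/2 = 169/4.

42.25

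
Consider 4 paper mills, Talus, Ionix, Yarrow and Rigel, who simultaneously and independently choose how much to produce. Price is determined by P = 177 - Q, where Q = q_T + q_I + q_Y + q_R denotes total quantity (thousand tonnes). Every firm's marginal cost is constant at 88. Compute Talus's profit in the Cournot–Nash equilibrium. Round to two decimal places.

Each firm earns π_i = (177 - Q)q_i - 88q_i.
First-order condition (treating rivals' output as given): 89 - 2q_i - Σ_{j≠i} q_j = 0.
By symmetry each firm produces the same amount; substituting Σ_{j≠i} q_j = 3q_i yields q_i = 89/5.
Price P = 177 - 356/5 = 529/5.
Talus's profit: (529/5 - 88)·(89/5) = 316.8400.

316.84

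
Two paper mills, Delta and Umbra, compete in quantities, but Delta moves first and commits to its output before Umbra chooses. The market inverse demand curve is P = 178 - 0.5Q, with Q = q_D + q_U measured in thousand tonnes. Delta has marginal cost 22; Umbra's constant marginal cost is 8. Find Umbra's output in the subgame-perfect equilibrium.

The follower Umbra best-responds to any q_D: π_U = (178 - 0.5Q)q_U - 8q_U.
Setting the follower's marginal profit to zero, 170 - (1/2)q_D - q_U = 0, i.e. q_U = (170 - (1/2)q_D).
Delta substitutes q_U(q_D) into its own profit: π_D = q_D(178 - (1/2)q_D - (170 - (1/2)q_D)/2) - 22q_D = (93 - (1/4)q_D)q_D - 22q_D.
Maximising: ∂π_D/∂q_D = 71 - (1/2)q_D = 0, giving q_D = 142.
Then q_U = (170 - (1/2)·142) = 99.

99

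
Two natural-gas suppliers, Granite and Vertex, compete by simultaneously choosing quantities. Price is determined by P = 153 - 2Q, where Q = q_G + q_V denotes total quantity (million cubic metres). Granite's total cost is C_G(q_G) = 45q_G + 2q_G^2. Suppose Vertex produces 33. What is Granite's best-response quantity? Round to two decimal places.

5.25

With the rival's output fixed at 33, Granite's profit is π_G = (153 - 2·33 - 2q_G)q_G - (45q_G + 2q_G²) = (87 - 2q_G)q_G - (45q_G + 2q_G²).
∂π_G/∂q_G = 42 - 8q_G = 0, so q_G = 21/4.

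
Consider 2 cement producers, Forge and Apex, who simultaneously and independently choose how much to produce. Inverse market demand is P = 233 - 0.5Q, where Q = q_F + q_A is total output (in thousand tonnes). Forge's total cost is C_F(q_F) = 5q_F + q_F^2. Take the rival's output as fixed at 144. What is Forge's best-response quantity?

52

With the rival's output fixed at 144, Forge's profit is π_F = (233 - (1/2)·144 - (1/2)q_F)q_F - (5q_F + q_F²) = (161 - (1/2)q_F)q_F - (5q_F + q_F²).
∂π_F/∂q_F = 156 - 3q_F = 0, so q_F = 52.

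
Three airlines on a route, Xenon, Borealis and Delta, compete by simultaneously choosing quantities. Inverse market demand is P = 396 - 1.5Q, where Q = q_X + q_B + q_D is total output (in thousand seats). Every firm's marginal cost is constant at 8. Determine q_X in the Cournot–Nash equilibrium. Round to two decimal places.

64.67

Each firm earns π_i = (396 - 1.5Q)q_i - 8q_i.
First-order condition (treating rivals' output as given): 388 - 3q_i - (3/2)·Σ_{j≠i} q_j = 0.
With identical firms every q_j equals q_i, so Σ_{j≠i} q_j = 2q_i and 388 = 6q_i, giving q_i = 194/3.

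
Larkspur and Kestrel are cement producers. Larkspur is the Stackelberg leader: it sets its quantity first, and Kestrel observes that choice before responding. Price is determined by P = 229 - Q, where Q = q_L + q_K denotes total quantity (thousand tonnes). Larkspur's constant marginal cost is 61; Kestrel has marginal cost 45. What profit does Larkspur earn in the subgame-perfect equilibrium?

2888

The follower Kestrel best-responds to any q_L: π_K = (229 - Q)q_K - 45q_K.
∂π_K/∂q_K = 184 - q_L - 2q_K = 0 gives the reaction function q_K = (184 - q_L)/2.
Larkspur substitutes q_K(q_L) into its own profit: π_L = q_L(229 - q_L - (184 - q_L)/2) - 61q_L = (137 - (1/2)q_L)q_L - 61q_L.
Leader FOC: 76 - q_L = 0, so q_L = 76.
Then q_K = (184 - 76)/2 = 54.
Price P = 229 - 130 = 99.
Larkspur's profit: (99 - 61)·76 = 2888.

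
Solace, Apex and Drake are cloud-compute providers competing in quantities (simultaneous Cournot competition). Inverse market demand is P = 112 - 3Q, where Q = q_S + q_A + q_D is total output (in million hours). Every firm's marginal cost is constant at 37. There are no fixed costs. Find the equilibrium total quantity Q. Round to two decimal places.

A representative firm's profit is π_i = q_i(112 - 3Q) - 37q_i.
First-order condition (treating rivals' output as given): 75 - 6q_i - 3·Σ_{j≠i} q_j = 0.
With identical firms every q_j equals q_i, so Σ_{j≠i} q_j = 2q_i and 75 = 12q_i, giving q_i = 25/4.
Total output Q = 25/4 + 25/4 + 25/4 = 75/4.

18.75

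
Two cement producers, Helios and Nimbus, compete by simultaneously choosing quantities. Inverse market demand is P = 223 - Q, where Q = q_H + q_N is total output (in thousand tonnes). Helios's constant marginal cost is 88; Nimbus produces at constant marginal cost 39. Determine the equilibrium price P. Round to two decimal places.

Helios's profit: π_H = (223 - Q)q_H - (88q_H). Setting ∂π_H/∂q_H = 0: 135 - 2q_H - (q_N) = 0.
Nimbus's first-order condition: 184 - 2q_N - (q_H) = 0.
Best responses: q_H = (135 - q_N)/2, q_N = (184 - q_H)/2.
Substituting one into the other gives q_H = 86/3 and q_N = 233/3.
Total output Q = 319/3, so price P = 223 - 319/3 = 350/3.

116.67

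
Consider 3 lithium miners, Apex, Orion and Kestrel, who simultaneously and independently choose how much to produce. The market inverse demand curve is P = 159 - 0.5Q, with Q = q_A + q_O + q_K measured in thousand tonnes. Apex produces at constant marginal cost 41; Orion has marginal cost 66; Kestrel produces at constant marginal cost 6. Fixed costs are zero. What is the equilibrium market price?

68

Apex's profit: π_A = (159 - 0.5Q)q_A - (41q_A). Setting ∂π_A/∂q_A = 0: 118 - q_A - (1/2)(q_O + q_K) = 0.
Orion's profit: π_O = (159 - 0.5Q)q_O - (66q_O). Setting ∂π_O/∂q_O = 0: 93 - q_O - (1/2)(q_A + q_K) = 0.
Kestrel's profit: π_K = (159 - 0.5Q)q_K - (6q_K). Setting ∂π_K/∂q_K = 0: 153 - q_K - (1/2)(q_A + q_O) = 0.
Adding the 3 first-order conditions: 364 − 2Q = 0, so Q = 182.
Back-substituting: q_A = (118 − 91)/(1/2) = 54, q_O = (93 − 91)/(1/2) = 4, q_K = (153 − 91)/(1/2) = 124.
Total output Q = 182, so price P = 159 - (1/2)·182 = 68.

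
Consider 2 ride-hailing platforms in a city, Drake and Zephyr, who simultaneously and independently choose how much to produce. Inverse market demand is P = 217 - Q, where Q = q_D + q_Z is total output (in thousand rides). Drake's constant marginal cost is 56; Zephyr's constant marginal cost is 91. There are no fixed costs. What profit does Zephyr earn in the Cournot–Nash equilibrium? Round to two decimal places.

920.11

Drake's profit: π_D = (217 - Q)q_D - (56q_D). Setting ∂π_D/∂q_D = 0: 161 - 2q_D - (q_Z) = 0.
Zephyr's first-order condition: 126 - 2q_Z - (q_D) = 0.
Best responses: q_D = (161 - q_Z)/2, q_Z = (126 - q_D)/2.
Solving the pair: q_D = 196/3, q_Z = 91/3.
Price P = 217 - 287/3 = 364/3.
Zephyr's profit: (364/3 - 91)·(91/3) = 920.1111.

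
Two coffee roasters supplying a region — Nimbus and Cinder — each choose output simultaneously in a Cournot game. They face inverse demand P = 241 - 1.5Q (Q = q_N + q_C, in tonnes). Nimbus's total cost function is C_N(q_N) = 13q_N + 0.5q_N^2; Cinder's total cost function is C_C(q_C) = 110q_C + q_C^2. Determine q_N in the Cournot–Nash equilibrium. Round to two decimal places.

Nimbus's profit: π_N = (241 - 1.5Q)q_N - (13q_N + (1/2)q_N²). Setting ∂π_N/∂q_N = 0: 228 - 4q_N - (3/2)(q_C) = 0.
Cinder's first-order condition: 131 - 5q_C - (3/2)(q_N) = 0.
Rearranging gives the reaction functions q_N = (228 - (3/2)q_C)/4 and q_C = (131 - (3/2)q_N)/5.
Solving the pair: q_N = 53.1549, q_C = 728/71.

53.15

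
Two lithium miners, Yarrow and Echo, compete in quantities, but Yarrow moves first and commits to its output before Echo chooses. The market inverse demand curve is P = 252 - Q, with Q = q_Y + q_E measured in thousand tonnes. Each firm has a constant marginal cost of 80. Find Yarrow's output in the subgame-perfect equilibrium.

86

The follower Echo best-responds to any q_Y: π_E = (252 - Q)q_E - 80q_E.
∂π_E/∂q_E = 172 - q_Y - 2q_E = 0 gives the reaction function q_E = (172 - q_Y)/2.
The leader anticipates this reaction. Substituting into P = 252 - Q gives P = 166 - (1/2)q_Y, so π_Y = (166 - (1/2)q_Y)q_Y - 80q_Y.
Leader FOC: 86 - q_Y = 0, so q_Y = 86.
Then q_E = (172 - 86)/2 = 43.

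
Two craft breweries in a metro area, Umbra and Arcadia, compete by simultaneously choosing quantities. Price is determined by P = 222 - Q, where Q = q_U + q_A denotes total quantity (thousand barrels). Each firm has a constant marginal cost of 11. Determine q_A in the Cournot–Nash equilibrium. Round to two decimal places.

70.33

A representative firm's profit is π_i = q_i(222 - Q) - 11q_i.
Setting ∂π_i/∂q_i = 0 with rivals' quantities fixed: 211 - 2q_i - q_j = 0.
By symmetry each firm produces the same amount; substituting q_j = q_i yields q_i = 211/3.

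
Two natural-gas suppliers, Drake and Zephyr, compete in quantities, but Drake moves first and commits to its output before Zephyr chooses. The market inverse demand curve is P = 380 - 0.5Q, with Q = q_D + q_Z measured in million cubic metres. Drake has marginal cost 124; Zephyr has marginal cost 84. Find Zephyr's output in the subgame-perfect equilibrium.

188

Solve by backward induction. Given q_D, the follower Zephyr maximises π_Z = (380 - (1/2)q_D - (1/2)q_Z)q_Z - 84q_Z.
Follower FOC: 296 - (1/2)q_D - q_Z = 0, so q_Z(q_D) = (296 - (1/2)q_D).
The leader anticipates this reaction. Substituting into P = 380 - 0.5Q gives P = 232 - (1/4)q_D, so π_D = (232 - (1/4)q_D)q_D - 124q_D.
The leader's first-order condition 108 - (1/2)q_D = 0 yields q_D = 216.
Then q_Z = (296 - (1/2)·216) = 188.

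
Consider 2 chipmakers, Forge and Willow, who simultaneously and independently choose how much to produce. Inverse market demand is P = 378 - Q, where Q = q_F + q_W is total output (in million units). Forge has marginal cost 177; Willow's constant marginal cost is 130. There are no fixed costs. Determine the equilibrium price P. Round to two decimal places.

Forge's profit: π_F = (378 - Q)q_F - (177q_F). Setting ∂π_F/∂q_F = 0: 201 - 2q_F - (q_W) = 0.
Willow's first-order condition: 248 - 2q_W - (q_F) = 0.
Rearranging gives the reaction functions q_F = (201 - q_W)/2 and q_W = (248 - q_F)/2.
Substituting one into the other gives q_F = 154/3 and q_W = 295/3.
Total output Q = 449/3, so price P = 378 - 449/3 = 685/3.

228.33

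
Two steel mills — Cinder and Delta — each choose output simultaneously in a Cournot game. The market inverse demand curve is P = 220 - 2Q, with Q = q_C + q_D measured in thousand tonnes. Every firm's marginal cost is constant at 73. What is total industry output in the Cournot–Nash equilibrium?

Each firm earns π_i = (220 - 2Q)q_i - 73q_i.
Setting ∂π_i/∂q_i = 0 with rivals' quantities fixed: 147 - 4q_i - 2q_j = 0.
With identical firms every q_j equals q_i, so q_j = q_i and 147 = 6q_i, giving q_i = 49/2.
Total output Q = 49/2 + 49/2 = 49.

49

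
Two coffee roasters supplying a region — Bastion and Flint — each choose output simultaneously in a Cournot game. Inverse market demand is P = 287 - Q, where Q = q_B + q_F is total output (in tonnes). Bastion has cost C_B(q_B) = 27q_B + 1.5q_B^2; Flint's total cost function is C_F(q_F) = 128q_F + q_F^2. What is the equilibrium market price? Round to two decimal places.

Bastion's profit: π_B = (287 - Q)q_B - (27q_B + (3/2)q_B²). Setting ∂π_B/∂q_B = 0: 260 - 5q_B - (q_F) = 0.
Flint's first-order condition: 159 - 4q_F - (q_B) = 0.
Rearranging gives the reaction functions q_B = (260 - q_F)/5 and q_F = (159 - q_B)/4.
Substituting one into the other gives q_B = 881/19 and q_F = 535/19.
Total output Q = 1416/19, so price P = 287 - 1416/19 = 212.4737.

212.47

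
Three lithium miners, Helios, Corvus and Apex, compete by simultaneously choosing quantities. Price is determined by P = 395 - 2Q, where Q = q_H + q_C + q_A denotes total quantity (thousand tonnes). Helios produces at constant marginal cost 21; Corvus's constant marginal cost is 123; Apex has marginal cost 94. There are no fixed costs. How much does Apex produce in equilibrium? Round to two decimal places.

Helios's profit: π_H = (395 - 2Q)q_H - (21q_H). Setting ∂π_H/∂q_H = 0: 374 - 4q_H - 2(q_C + q_A) = 0.
Corvus's first-order condition: 272 - 4q_C - 2(q_H + q_A) = 0.
Apex's first-order condition: 301 - 4q_A - 2(q_H + q_C) = 0.
Adding the 3 conditions: 947 − 4Q − 4Q = 0, i.e. Q = 947/8.
Back-substituting: q_H = (374 − 947/4)/2 = 549/8, q_C = (272 − 947/4)/2 = 141/8, q_A = (301 − 947/4)/2 = 257/8.

32.13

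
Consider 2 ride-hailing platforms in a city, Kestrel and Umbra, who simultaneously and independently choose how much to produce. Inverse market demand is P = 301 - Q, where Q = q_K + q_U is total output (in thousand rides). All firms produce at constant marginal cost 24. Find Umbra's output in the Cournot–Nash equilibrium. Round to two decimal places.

A representative firm's profit is π_i = q_i(301 - Q) - 24q_i.
Setting ∂π_i/∂q_i = 0 with rivals' quantities fixed: 277 - 2q_i - q_j = 0.
By symmetry each firm produces the same amount; substituting q_j = q_i yields q_i = 277/3.

92.33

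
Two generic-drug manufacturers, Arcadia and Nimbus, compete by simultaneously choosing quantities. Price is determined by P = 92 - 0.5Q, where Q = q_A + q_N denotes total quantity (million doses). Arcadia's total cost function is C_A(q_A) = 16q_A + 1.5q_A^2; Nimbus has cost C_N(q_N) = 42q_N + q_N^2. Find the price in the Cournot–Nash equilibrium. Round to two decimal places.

Arcadia's profit: π_A = (92 - 0.5Q)q_A - (16q_A + (3/2)q_A²). Setting ∂π_A/∂q_A = 0: 76 - 4q_A - (1/2)(q_N) = 0.
Nimbus's profit: π_N = (92 - 0.5Q)q_N - (42q_N + q_N²). Setting ∂π_N/∂q_N = 0: 50 - 3q_N - (1/2)(q_A) = 0.
Rearranging gives the reaction functions q_A = (76 - (1/2)q_N)/4 and q_N = (50 - (1/2)q_A)/3.
Solving the pair: q_A = 812/47, q_N = 648/47.
Total output Q = 1460/47, so price P = 92 - (1/2)·(1460/47) = 76.4681.

76.47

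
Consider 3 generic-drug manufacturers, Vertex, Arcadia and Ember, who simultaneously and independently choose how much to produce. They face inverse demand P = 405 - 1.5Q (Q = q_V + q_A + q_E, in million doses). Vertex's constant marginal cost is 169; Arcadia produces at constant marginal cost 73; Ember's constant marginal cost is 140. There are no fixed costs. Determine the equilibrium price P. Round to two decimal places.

196.75

Vertex's profit: π_V = (405 - 1.5Q)q_V - (169q_V). Setting ∂π_V/∂q_V = 0: 236 - 3q_V - (3/2)(q_A + q_E) = 0.
Arcadia's profit: π_A = (405 - 1.5Q)q_A - (73q_A). Setting ∂π_A/∂q_A = 0: 332 - 3q_A - (3/2)(q_V + q_E) = 0.
Ember's profit: π_E = (405 - 1.5Q)q_E - (140q_E). Setting ∂π_E/∂q_E = 0: 265 - 3q_E - (3/2)(q_V + q_A) = 0.
Adding the 3 first-order conditions: 833 − 6Q = 0, so Q = 833/6.
Back-substituting: q_V = (236 − 833/4)/(3/2) = 37/2, q_A = (332 − 833/4)/(3/2) = 165/2, q_E = (265 − 833/4)/(3/2) = 227/6.
Total output Q = 833/6, so price P = 405 - (3/2)·(833/6) = 787/4.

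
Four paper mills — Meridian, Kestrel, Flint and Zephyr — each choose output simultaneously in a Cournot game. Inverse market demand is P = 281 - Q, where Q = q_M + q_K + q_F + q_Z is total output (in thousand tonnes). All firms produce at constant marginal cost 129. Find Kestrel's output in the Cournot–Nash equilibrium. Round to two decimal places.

A representative firm's profit is π_i = q_i(281 - Q) - 129q_i.
First-order condition (treating rivals' output as given): 152 - 2q_i - Σ_{j≠i} q_j = 0.
By symmetry each firm produces the same amount; substituting Σ_{j≠i} q_j = 3q_i yields q_i = 152/5.

30.40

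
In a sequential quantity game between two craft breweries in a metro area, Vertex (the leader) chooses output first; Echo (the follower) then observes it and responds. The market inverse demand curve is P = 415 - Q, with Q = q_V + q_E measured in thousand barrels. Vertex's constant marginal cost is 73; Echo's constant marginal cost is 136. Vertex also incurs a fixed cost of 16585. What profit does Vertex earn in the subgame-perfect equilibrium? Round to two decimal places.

The follower Echo best-responds to any q_V: π_E = (415 - Q)q_E - 136q_E.
∂π_E/∂q_E = 279 - q_V - 2q_E = 0 gives the reaction function q_E = (279 - q_V)/2.
The leader anticipates this reaction. Substituting into P = 415 - Q gives P = 551/2 - (1/2)q_V, so π_V = (551/2 - (1/2)q_V)q_V - 73q_V.
Leader FOC: 405/2 - q_V = 0, so q_V = 405/2.
Then q_E = (279 - 405/2)/2 = 153/4.
Price P = 415 - 963/4 = 697/4.
Vertex's profit: (697/4 - 73)·(405/2) - 16585 = 3918.1250.

3918.13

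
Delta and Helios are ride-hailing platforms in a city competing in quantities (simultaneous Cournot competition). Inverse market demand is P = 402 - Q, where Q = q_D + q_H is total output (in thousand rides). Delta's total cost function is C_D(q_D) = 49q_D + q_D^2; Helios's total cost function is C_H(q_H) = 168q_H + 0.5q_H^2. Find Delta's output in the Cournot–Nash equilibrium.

75

Delta's profit: π_D = (402 - Q)q_D - (49q_D + q_D²). Setting ∂π_D/∂q_D = 0: 353 - 4q_D - (q_H) = 0.
Helios's profit: π_H = (402 - Q)q_H - (168q_H + (1/2)q_H²). Setting ∂π_H/∂q_H = 0: 234 - 3q_H - (q_D) = 0.
Best responses: q_D = (353 - q_H)/4, q_H = (234 - q_D)/3.
Substituting one into the other gives q_D = 75 and q_H = 53.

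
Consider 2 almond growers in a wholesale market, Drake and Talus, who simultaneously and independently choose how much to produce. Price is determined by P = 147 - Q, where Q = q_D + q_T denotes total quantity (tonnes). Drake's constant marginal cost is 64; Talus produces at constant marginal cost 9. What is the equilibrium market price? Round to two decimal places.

Drake's profit: π_D = (147 - Q)q_D - (64q_D). Setting ∂π_D/∂q_D = 0: 83 - 2q_D - (q_T) = 0.
Talus's first-order condition: 138 - 2q_T - (q_D) = 0.
Best responses: q_D = (83 - q_T)/2, q_T = (138 - q_D)/2.
Substituting one into the other gives q_D = 28/3 and q_T = 193/3.
Total output Q = 221/3, so price P = 147 - 221/3 = 220/3.

73.33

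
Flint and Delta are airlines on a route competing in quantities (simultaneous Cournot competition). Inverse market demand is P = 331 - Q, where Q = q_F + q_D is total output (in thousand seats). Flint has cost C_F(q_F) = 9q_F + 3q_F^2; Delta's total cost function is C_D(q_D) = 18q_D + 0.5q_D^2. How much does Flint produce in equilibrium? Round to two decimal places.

28.39

Flint's profit: π_F = (331 - Q)q_F - (9q_F + 3q_F²). Setting ∂π_F/∂q_F = 0: 322 - 8q_F - (q_D) = 0.
Delta's first-order condition: 313 - 3q_D - (q_F) = 0.
So q_F = (322 - q_D)/8 and q_D = (313 - q_F)/3.
Substituting one into the other gives q_F = 653/23 and q_D = 94.8696.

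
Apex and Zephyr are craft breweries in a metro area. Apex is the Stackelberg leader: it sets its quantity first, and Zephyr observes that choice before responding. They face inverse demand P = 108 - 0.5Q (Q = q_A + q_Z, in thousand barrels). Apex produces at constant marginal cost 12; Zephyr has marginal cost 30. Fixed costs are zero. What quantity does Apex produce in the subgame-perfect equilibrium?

114

Solve by backward induction. Given q_A, the follower Zephyr maximises π_Z = (108 - (1/2)q_A - (1/2)q_Z)q_Z - 30q_Z.
Follower FOC: 78 - (1/2)q_A - q_Z = 0, so q_Z(q_A) = (78 - (1/2)q_A).
The leader anticipates this reaction. Substituting into P = 108 - 0.5Q gives P = 69 - (1/4)q_A, so π_A = (69 - (1/4)q_A)q_A - 12q_A.
Leader FOC: 57 - (1/2)q_A = 0, so q_A = 114.
Then q_Z = (78 - (1/2)·114) = 21.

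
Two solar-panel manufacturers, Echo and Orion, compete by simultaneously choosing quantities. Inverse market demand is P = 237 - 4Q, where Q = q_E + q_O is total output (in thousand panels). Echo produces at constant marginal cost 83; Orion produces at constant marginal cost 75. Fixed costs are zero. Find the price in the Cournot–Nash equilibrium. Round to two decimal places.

Echo's profit: π_E = (237 - 4Q)q_E - (83q_E). Setting ∂π_E/∂q_E = 0: 154 - 8q_E - 4(q_O) = 0.
Orion's profit: π_O = (237 - 4Q)q_O - (75q_O). Setting ∂π_O/∂q_O = 0: 162 - 8q_O - 4(q_E) = 0.
Rearranging gives the reaction functions q_E = (154 - 4q_O)/8 and q_O = (162 - 4q_E)/8.
Substituting one into the other gives q_E = 73/6 and q_O = 85/6.
Total output Q = 79/3, so price P = 237 - 4·(79/3) = 395/3.

131.67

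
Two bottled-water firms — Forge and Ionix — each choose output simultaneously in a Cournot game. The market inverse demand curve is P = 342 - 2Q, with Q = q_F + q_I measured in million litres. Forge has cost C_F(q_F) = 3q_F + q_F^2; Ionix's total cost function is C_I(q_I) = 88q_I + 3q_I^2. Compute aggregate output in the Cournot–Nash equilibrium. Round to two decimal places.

66.57

Forge's profit: π_F = (342 - 2Q)q_F - (3q_F + q_F²). Setting ∂π_F/∂q_F = 0: 339 - 6q_F - 2(q_I) = 0.
Ionix's first-order condition: 254 - 10q_I - 2(q_F) = 0.
So q_F = (339 - 2q_I)/6 and q_I = (254 - 2q_F)/10.
Substituting one into the other gives q_F = 1441/28 and q_I = 423/28.
Total output Q = 1441/28 + 423/28 = 466/7.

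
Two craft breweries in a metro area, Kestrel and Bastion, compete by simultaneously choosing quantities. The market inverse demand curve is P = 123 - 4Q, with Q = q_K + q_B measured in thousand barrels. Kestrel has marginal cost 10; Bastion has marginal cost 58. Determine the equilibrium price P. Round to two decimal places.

Kestrel's profit: π_K = (123 - 4Q)q_K - (10q_K). Setting ∂π_K/∂q_K = 0: 113 - 8q_K - 4(q_B) = 0.
Bastion's profit: π_B = (123 - 4Q)q_B - (58q_B). Setting ∂π_B/∂q_B = 0: 65 - 8q_B - 4(q_K) = 0.
Rearranging gives the reaction functions q_K = (113 - 4q_B)/8 and q_B = (65 - 4q_K)/8.
Substituting one into the other gives q_K = 161/12 and q_B = 17/12.
Total output Q = 89/6, so price P = 123 - 4·(89/6) = 191/3.

63.67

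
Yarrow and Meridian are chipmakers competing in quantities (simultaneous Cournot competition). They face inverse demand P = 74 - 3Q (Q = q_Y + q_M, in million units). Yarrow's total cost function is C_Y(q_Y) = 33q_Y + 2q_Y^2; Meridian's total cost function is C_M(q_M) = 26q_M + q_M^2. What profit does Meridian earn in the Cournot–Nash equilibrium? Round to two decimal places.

Yarrow's profit: π_Y = (74 - 3Q)q_Y - (33q_Y + 2q_Y²). Setting ∂π_Y/∂q_Y = 0: 41 - 10q_Y - 3(q_M) = 0.
Meridian's profit: π_M = (74 - 3Q)q_M - (26q_M + q_M²). Setting ∂π_M/∂q_M = 0: 48 - 8q_M - 3(q_Y) = 0.
So q_Y = (41 - 3q_M)/10 and q_M = (48 - 3q_Y)/8.
Solving the pair: q_Y = 184/71, q_M = 357/71.
Price P = 74 - 3·(541/71) = 51.1408.
Meridian's profit: 51.1408·(357/71) - 26·(357/71) - (357/71)² = 101.1299.

101.13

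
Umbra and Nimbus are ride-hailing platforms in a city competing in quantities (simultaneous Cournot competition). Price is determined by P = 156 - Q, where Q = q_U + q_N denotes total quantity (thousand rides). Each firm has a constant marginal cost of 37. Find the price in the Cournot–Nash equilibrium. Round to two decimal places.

76.67

A representative firm's profit is π_i = q_i(156 - Q) - 37q_i.
First-order condition (treating rivals' output as given): 119 - 2q_i - q_j = 0.
By symmetry each firm produces the same amount; substituting q_j = q_i yields q_i = 119/3.
Total output Q = 238/3, so price P = 156 - 238/3 = 230/3.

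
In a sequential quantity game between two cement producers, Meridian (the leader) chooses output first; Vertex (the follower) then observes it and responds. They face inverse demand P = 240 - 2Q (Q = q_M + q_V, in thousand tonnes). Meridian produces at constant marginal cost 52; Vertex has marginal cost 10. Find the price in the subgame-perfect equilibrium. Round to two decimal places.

88.50

The follower Vertex best-responds to any q_M: π_V = (240 - 2Q)q_V - 10q_V.
Setting the follower's marginal profit to zero, 230 - 2q_M - 4q_V = 0, i.e. q_V = (230 - 2q_M)/4.
The leader anticipates this reaction. Substituting into P = 240 - 2Q gives P = 125 - q_M, so π_M = (125 - q_M)q_M - 52q_M.
The leader's first-order condition 73 - 2q_M = 0 yields q_M = 73/2.
Then q_V = (230 - 2·(73/2))/4 = 157/4.
Total output Q = 303/4, so price P = 240 - 2·(303/4) = 177/2.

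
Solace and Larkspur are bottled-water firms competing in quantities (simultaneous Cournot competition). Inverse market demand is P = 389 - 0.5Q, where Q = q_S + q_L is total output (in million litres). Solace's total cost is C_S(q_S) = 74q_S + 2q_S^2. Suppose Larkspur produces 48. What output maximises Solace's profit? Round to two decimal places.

With the rival's output fixed at 48, Solace's profit is π_S = (389 - (1/2)·48 - (1/2)q_S)q_S - (74q_S + 2q_S²) = (365 - (1/2)q_S)q_S - (74q_S + 2q_S²).
∂π_S/∂q_S = 291 - 5q_S = 0, so q_S = 291/5.

58.20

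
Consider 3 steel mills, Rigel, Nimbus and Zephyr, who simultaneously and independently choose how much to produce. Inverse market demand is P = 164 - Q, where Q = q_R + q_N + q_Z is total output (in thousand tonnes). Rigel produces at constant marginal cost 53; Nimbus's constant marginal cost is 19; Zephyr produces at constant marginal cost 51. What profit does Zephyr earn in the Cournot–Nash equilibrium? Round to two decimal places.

430.56

Rigel's profit: π_R = (164 - Q)q_R - (53q_R). Setting ∂π_R/∂q_R = 0: 111 - 2q_R - (q_N + q_Z) = 0.
Nimbus's profit: π_N = (164 - Q)q_N - (19q_N). Setting ∂π_N/∂q_N = 0: 145 - 2q_N - (q_R + q_Z) = 0.
Zephyr's profit: π_Z = (164 - Q)q_Z - (51q_Z). Setting ∂π_Z/∂q_Z = 0: 113 - 2q_Z - (q_R + q_N) = 0.
Summing all 3 equations gives 369 − 4Q = 0, hence Q = 369/4.
Back-substituting: q_R = (111 − 369/4) = 75/4, q_N = (145 − 369/4) = 211/4, q_Z = (113 − 369/4) = 83/4.
Price P = 164 - 369/4 = 287/4.
Zephyr's profit: (287/4 - 51)·(83/4) = 430.5625.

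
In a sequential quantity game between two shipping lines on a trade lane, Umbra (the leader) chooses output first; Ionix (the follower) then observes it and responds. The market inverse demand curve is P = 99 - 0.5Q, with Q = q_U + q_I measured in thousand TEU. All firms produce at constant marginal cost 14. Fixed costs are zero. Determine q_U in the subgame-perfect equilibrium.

Solve by backward induction. Given q_U, the follower Ionix maximises π_I = (99 - (1/2)q_U - (1/2)q_I)q_I - 14q_I.
Setting the follower's marginal profit to zero, 85 - (1/2)q_U - q_I = 0, i.e. q_I = (85 - (1/2)q_U).
Umbra substitutes q_I(q_U) into its own profit: π_U = q_U(99 - (1/2)q_U - (85 - (1/2)q_U)/2) - 14q_U = (113/2 - (1/4)q_U)q_U - 14q_U.
Maximising: ∂π_U/∂q_U = 85/2 - (1/2)q_U = 0, giving q_U = 85.
Then q_I = (85 - (1/2)·85) = 85/2.

85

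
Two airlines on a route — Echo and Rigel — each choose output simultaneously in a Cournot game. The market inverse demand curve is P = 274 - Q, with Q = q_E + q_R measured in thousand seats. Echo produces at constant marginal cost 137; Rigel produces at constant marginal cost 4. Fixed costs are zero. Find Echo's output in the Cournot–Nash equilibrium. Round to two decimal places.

1.33

Echo's profit: π_E = (274 - Q)q_E - (137q_E). Setting ∂π_E/∂q_E = 0: 137 - 2q_E - (q_R) = 0.
Rigel's first-order condition: 270 - 2q_R - (q_E) = 0.
Rearranging gives the reaction functions q_E = (137 - q_R)/2 and q_R = (270 - q_E)/2.
Substituting one into the other gives q_E = 4/3 and q_R = 403/3.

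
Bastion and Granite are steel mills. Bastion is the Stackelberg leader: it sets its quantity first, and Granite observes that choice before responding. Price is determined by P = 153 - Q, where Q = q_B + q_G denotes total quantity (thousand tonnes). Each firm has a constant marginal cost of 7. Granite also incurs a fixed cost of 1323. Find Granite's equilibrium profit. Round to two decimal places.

The follower Granite best-responds to any q_B: π_G = (153 - Q)q_G - 7q_G.
Setting the follower's marginal profit to zero, 146 - q_B - 2q_G = 0, i.e. q_G = (146 - q_B)/2.
Bastion substitutes q_G(q_B) into its own profit: π_B = q_B(153 - q_B - (146 - q_B)/2) - 7q_B = (80 - (1/2)q_B)q_B - 7q_B.
The leader's first-order condition 73 - q_B = 0 yields q_B = 73.
Then q_G = (146 - 73)/2 = 73/2.
Price P = 153 - 219/2 = 87/2.
Granite's profit: (87/2 - 7)·(73/2) - 1323 = 37/4.

9.25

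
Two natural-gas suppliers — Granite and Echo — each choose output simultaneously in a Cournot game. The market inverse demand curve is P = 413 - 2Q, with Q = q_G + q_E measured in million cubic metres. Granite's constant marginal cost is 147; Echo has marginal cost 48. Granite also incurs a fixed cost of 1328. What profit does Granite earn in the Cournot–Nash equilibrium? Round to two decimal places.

Granite's profit: π_G = (413 - 2Q)q_G - (147q_G). Setting ∂π_G/∂q_G = 0: 266 - 4q_G - 2(q_E) = 0.
Echo's profit: π_E = (413 - 2Q)q_E - (48q_E). Setting ∂π_E/∂q_E = 0: 365 - 4q_E - 2(q_G) = 0.
Best responses: q_G = (266 - 2q_E)/4, q_E = (365 - 2q_G)/4.
Substituting one into the other gives q_G = 167/6 and q_E = 232/3.
Price P = 413 - 2·(631/6) = 608/3.
Granite's profit: (608/3 - 147)·(167/6) - 1328 = 221.3889.

221.39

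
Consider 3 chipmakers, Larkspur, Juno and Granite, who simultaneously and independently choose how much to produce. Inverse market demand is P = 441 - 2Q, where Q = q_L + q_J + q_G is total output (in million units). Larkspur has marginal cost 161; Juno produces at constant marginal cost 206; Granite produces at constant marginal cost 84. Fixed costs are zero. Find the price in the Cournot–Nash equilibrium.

Larkspur's profit: π_L = (441 - 2Q)q_L - (161q_L). Setting ∂π_L/∂q_L = 0: 280 - 4q_L - 2(q_J + q_G) = 0.
Juno's profit: π_J = (441 - 2Q)q_J - (206q_J). Setting ∂π_J/∂q_J = 0: 235 - 4q_J - 2(q_L + q_G) = 0.
Granite's profit: π_G = (441 - 2Q)q_G - (84q_G). Setting ∂π_G/∂q_G = 0: 357 - 4q_G - 2(q_L + q_J) = 0.
Adding the 3 conditions: 872 − 4Q − 4Q = 0, i.e. Q = 109.
Back-substituting: q_L = (280 − 218)/2 = 31, q_J = (235 − 218)/2 = 17/2, q_G = (357 − 218)/2 = 139/2.
Total output Q = 109, so price P = 441 - 2·109 = 223.

223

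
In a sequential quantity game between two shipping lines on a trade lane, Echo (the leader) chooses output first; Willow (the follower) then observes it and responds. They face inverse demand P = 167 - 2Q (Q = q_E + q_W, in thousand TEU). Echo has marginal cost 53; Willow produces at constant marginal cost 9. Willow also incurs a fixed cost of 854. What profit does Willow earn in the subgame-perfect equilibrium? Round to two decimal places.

The follower Willow best-responds to any q_E: π_W = (167 - 2Q)q_W - 9q_W.
Follower FOC: 158 - 2q_E - 4q_W = 0, so q_W(q_E) = (158 - 2q_E)/4.
The leader anticipates this reaction. Substituting into P = 167 - 2Q gives P = 88 - q_E, so π_E = (88 - q_E)q_E - 53q_E.
Maximising: ∂π_E/∂q_E = 35 - 2q_E = 0, giving q_E = 35/2.
Then q_W = (158 - 2·(35/2))/4 = 123/4.
Price P = 167 - 2·(193/4) = 141/2.
Willow's profit: (141/2 - 9)·(123/4) - 854 = 1037.1250.

1037.13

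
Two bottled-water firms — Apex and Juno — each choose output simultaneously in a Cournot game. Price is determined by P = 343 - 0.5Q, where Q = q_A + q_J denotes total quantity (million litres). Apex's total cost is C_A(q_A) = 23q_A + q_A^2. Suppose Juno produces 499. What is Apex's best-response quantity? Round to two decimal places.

23.50

With the rival's output fixed at 499, Apex's profit is π_A = (343 - (1/2)·499 - (1/2)q_A)q_A - (23q_A + q_A²) = (187/2 - (1/2)q_A)q_A - (23q_A + q_A²).
∂π_A/∂q_A = 141/2 - 3q_A = 0, so q_A = 47/2.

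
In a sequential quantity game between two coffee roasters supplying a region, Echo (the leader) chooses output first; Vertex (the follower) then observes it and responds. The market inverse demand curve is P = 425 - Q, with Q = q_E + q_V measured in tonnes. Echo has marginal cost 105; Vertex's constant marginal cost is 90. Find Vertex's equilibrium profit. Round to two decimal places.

Solve by backward induction. Given q_E, the follower Vertex maximises π_V = (425 - q_E - q_V)q_V - 90q_V.
Setting the follower's marginal profit to zero, 335 - q_E - 2q_V = 0, i.e. q_V = (335 - q_E)/2.
Echo substitutes q_V(q_E) into its own profit: π_E = q_E(425 - q_E - (335 - q_E)/2) - 105q_E = (515/2 - (1/2)q_E)q_E - 105q_E.
Leader FOC: 305/2 - q_E = 0, so q_E = 305/2.
Then q_V = (335 - 305/2)/2 = 365/4.
Price P = 425 - 975/4 = 725/4.
Vertex's profit: (725/4 - 90)·(365/4) = 8326.5625.

8326.56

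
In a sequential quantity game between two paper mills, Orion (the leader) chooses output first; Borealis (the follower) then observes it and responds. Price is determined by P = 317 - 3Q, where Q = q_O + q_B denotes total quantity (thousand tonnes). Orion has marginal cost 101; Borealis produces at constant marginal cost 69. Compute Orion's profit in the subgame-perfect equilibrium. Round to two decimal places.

The follower Borealis best-responds to any q_O: π_B = (317 - 3Q)q_B - 69q_B.
Follower FOC: 248 - 3q_O - 6q_B = 0, so q_B(q_O) = (248 - 3q_O)/6.
Orion substitutes q_B(q_O) into its own profit: π_O = q_O(317 - 3q_O - (248 - 3q_O)/2) - 101q_O = (193 - (3/2)q_O)q_O - 101q_O.
Maximising: ∂π_O/∂q_O = 92 - 3q_O = 0, giving q_O = 92/3.
Then q_B = (248 - 3·(92/3))/6 = 26.
Price P = 317 - 3·(170/3) = 147.
Orion's profit: (147 - 101)·(92/3) = 1410.6667.

1410.67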